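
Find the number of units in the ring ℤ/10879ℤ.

9240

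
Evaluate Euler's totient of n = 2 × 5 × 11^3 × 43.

φ(572330) = 572330 · (1 − 1/2) · (1 − 1/5) · (1 − 1/11) · (1 − 1/43)
       = 572330 · 1680/4730 = 203280.

203280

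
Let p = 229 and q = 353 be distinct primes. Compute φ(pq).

80256

φ(pq) = (p−1)(q−1) = 228 · 352 = 80256.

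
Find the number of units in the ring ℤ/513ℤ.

513 = 3^3 × 19.
φ(3^3) = 3^3 − 3^2 = 27 − 9 = 18.
φ(19) = 19 − 1 = 18.
φ(513) = 18 × 18 = 324.

324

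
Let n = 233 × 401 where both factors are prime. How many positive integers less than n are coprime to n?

φ(pq) = (p−1)(q−1) = 232 · 400 = 92800.

92800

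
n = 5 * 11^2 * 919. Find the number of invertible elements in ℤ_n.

403920

φ(5) = 5 − 1 = 4.
φ(11^2) = 11^1·(11−1) = 11·10 = 110.
φ(919) = 919 − 1 = 918.
Multiply: 4 · 110 · 918 = 403920.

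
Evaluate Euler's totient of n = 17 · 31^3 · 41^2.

φ(851337407) = 851337407 · (1 − 1/17) · (1 − 1/31) · (1 − 1/41)
       = 851337407 · 19200/21607 = 756499200.

756499200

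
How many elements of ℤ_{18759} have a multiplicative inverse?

11232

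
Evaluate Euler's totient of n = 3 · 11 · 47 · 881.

809600

φ(3) = 3 − 1 = 2.
φ(11) = 11 − 1 = 10.
φ(47) = 47 − 1 = 46.
φ(881) = 881 − 1 = 880.
Multiply: 2 · 10 · 46 · 880 = 809600.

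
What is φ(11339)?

Prime factorization: 11339 = 17 * 23 * 29.
φ(11339) = 11339 · (1 − 1/17) · (1 − 1/23) · (1 − 1/29)
       = 11339 · 9856/11339 = 9856.

9856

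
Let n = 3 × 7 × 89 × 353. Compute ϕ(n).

φ(659757) = 659757 · (1 − 1/3) · (1 − 1/7) · (1 − 1/89) · (1 − 1/353)
       = 659757 · 371712/659757 = 371712.

371712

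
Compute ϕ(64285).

44352

64285 = 5 · 13 · 23 · 43.
φ(64285) = 64285 · (1 − 1/5) · (1 − 1/13) · (1 − 1/23) · (1 − 1/43)
       = 64285 · 44352/64285 = 44352.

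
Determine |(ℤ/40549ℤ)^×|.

Prime factorization: 40549 = 23 · 41 · 43.
φ(40549) = 40549 · (1 − 1/23) · (1 − 1/41) · (1 − 1/43)
       = 40549 · 36960/40549 = 36960.

36960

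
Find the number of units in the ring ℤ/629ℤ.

576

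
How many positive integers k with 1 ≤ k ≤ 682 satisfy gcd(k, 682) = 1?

300

First factor: 682 = 2 * 11 * 31.
φ(2) = 2 − 1 = 1.
φ(11) = 11 − 1 = 10.
φ(31) = 31 − 1 = 30.
φ(682) = 1 × 10 × 30 = 300.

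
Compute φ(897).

897 = 3 * 13 * 23.
φ(897) = 897 · (1 − 1/3) · (1 − 1/13) · (1 − 1/23)
       = 897 · 528/897 = 528.

528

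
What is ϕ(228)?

72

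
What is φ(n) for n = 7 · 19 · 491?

52920

φ(7) = 7 − 1 = 6.
φ(19) = 19 − 1 = 18.
φ(491) = 491 − 1 = 490.
φ(65303) = 6 × 18 × 490 = 52920.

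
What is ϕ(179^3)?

5703298

φ(179^3) = 179^3 − 179^2 = 5735339 − 32041 = 5703298.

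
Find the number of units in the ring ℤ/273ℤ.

144

Prime factorization: 273 = 3 * 7 * 13.
φ(3) = 3 − 1 = 2.
φ(7) = 7 − 1 = 6.
φ(13) = 13 − 1 = 12.
Multiply: 2 · 6 · 12 = 144.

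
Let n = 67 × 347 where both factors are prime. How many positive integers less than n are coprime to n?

22836

φ(23249) = 23249 · (1 − 1/67) · (1 − 1/347)
       = 23249 · 22836/23249 = 22836.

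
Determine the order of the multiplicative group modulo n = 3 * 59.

φ(3) = 3 − 1 = 2.
φ(59) = 59 − 1 = 58.
φ(177) = 2 × 58 = 116.

116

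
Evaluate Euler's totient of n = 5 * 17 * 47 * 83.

φ(5) = 5 − 1 = 4.
φ(17) = 17 − 1 = 16.
φ(47) = 47 − 1 = 46.
φ(83) = 83 − 1 = 82.
φ(331585) = 4 × 16 × 46 × 82 = 241408.

241408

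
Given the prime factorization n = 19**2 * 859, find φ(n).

φ(19^2) = 19^1·(19−1) = 19·18 = 342.
φ(859) = 859 − 1 = 858.
Since φ is multiplicative, φ(310099) = 342 · 858 = 293436.

293436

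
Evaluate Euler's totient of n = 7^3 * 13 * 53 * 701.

128419200

φ(7^3) = 7^3 − 7^2 = 343 − 49 = 294.
φ(13) = 13 − 1 = 12.
φ(53) = 53 − 1 = 52.
φ(701) = 701 − 1 = 700.
Multiply: 294 · 12 · 52 · 700 = 128419200.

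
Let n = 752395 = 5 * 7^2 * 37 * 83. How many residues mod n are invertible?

φ(752395) = 752395 · (1 − 1/5) · (1 − 1/7) · (1 − 1/37) · (1 − 1/83)
       = 752395 · 70848/107485 = 495936.

495936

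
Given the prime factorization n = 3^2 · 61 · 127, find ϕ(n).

45360

φ(69723) = 69723 · (1 − 1/3) · (1 − 1/61) · (1 − 1/127)
       = 69723 · 15120/23241 = 45360.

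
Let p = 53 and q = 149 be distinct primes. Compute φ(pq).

7696

For distinct primes, φ(pq) = (p−1)(q−1) = 52 × 148 = 7696.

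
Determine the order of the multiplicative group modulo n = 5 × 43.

168

φ(215) = 215 · (1 − 1/5) · (1 − 1/43)
       = 215 · 168/215 = 168.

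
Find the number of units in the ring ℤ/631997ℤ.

544320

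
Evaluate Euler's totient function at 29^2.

φ(841) = 841 · (1 − 1/29)
       = 841 · 28/29 = 812.

812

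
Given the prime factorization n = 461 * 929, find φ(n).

426880

φ(461) = 461 − 1 = 460.
φ(929) = 929 − 1 = 928.
φ(428269) = 460 × 928 = 426880.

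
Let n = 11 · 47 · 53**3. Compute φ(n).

φ(76969409) = 76969409 · (1 − 1/11) · (1 − 1/47) · (1 − 1/53)
       = 76969409 · 23920/27401 = 67191280.

67191280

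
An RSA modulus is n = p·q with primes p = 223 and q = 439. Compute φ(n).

φ(97897) = 97897 · (1 − 1/223) · (1 − 1/439)
       = 97897 · 97236/97897 = 97236.

97236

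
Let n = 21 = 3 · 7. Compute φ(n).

12

φ(3) = 3 − 1 = 2.
φ(7) = 7 − 1 = 6.
Multiply: 2 · 6 = 12.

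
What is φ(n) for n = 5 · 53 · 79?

φ(5) = 5 − 1 = 4.
φ(53) = 53 − 1 = 52.
φ(79) = 79 − 1 = 78.
φ(20935) = 4 × 52 × 78 = 16224.

16224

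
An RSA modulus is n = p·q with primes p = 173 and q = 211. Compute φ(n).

36120

φ(173) = 173 − 1 = 172.
φ(211) = 211 − 1 = 210.
Multiply: 172 · 210 = 36120.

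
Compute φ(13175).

9600

Factor 13175: 13175 = 5^2 × 17 × 31.
φ(5^2) = 5^1·(5−1) = 5·4 = 20.
φ(17) = 17 − 1 = 16.
φ(31) = 31 − 1 = 30.
Multiply: 20 · 16 · 30 = 9600.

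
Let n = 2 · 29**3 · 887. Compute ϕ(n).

φ(2) = 2 − 1 = 1.
φ(29^3) = 29^2·(29−1) = 841·28 = 23548.
φ(887) = 887 − 1 = 886.
Since φ is multiplicative, φ(43266086) = 1 · 23548 · 886 = 20863528.

20863528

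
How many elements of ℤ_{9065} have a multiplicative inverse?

First factor: 9065 = 5 × 7**2 × 37.
φ(9065) = 9065 · (1 − 1/5) · (1 − 1/7) · (1 − 1/37)
       = 9065 · 864/1295 = 6048.

6048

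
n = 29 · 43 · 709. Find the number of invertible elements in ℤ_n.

φ(29) = 29 − 1 = 28.
φ(43) = 43 − 1 = 42.
φ(709) = 709 − 1 = 708.
φ(884123) = 28 × 42 × 708 = 832608.

832608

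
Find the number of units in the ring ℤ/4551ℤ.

2880

Prime factorization: 4551 = 3 × 37 × 41.
φ(3) = 3 − 1 = 2.
φ(37) = 37 − 1 = 36.
φ(41) = 41 − 1 = 40.
Since φ is multiplicative, φ(4551) = 2 · 36 · 40 = 2880.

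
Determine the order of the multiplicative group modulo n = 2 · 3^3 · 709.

φ(38286) = 38286 · (1 − 1/2) · (1 − 1/3) · (1 − 1/709)
       = 38286 · 1416/4254 = 12744.

12744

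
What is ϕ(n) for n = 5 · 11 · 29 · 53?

φ(5) = 5 − 1 = 4.
φ(11) = 11 − 1 = 10.
φ(29) = 29 − 1 = 28.
φ(53) = 53 − 1 = 52.
Since φ is multiplicative, φ(84535) = 4 · 10 · 28 · 52 = 58240.

58240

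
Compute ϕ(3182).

3182 = 2 × 37 × 43.
φ(2) = 2 − 1 = 1.
φ(37) = 37 − 1 = 36.
φ(43) = 43 − 1 = 42.
φ(3182) = 1 × 36 × 42 = 1512.

1512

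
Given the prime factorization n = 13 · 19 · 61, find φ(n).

12960

φ(13) = 13 − 1 = 12.
φ(19) = 19 − 1 = 18.
φ(61) = 61 − 1 = 60.
φ(15067) = 12 × 18 × 60 = 12960.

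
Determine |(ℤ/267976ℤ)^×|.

267976 = 2^3 · 19 · 41 · 43.
φ(267976) = 267976 · (1 − 1/2) · (1 − 1/19) · (1 − 1/41) · (1 − 1/43)
       = 267976 · 30240/66994 = 120960.

120960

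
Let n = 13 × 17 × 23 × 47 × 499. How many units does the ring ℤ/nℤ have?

φ(119211599) = 119211599 · (1 − 1/13) · (1 − 1/17) · (1 − 1/23) · (1 − 1/47) · (1 − 1/499)
       = 119211599 · 96763392/119211599 = 96763392.

96763392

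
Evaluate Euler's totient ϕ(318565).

318565 = 5 · 13**3 · 29.
φ(5) = 5 − 1 = 4.
φ(13^3) = 13^3 − 13^2 = 2197 − 169 = 2028.
φ(29) = 29 − 1 = 28.
Multiply: 4 · 2028 · 28 = 227136.

227136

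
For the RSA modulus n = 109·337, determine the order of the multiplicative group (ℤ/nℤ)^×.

36288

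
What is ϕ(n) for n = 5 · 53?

φ(265) = 265 · (1 − 1/5) · (1 − 1/53)
       = 265 · 208/265 = 208.

208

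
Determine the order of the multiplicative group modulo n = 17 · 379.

6048

φ(17) = 17 − 1 = 16.
φ(379) = 379 − 1 = 378.
Since φ is multiplicative, φ(6443) = 16 · 378 = 6048.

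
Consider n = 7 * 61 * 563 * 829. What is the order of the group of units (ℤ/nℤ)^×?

φ(7) = 7 − 1 = 6.
φ(61) = 61 − 1 = 60.
φ(563) = 563 − 1 = 562.
φ(829) = 829 − 1 = 828.
Multiply: 6 · 60 · 562 · 828 = 167520960.

167520960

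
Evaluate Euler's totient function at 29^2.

φ(29^2) = 29^2 − 29^1 = 841 − 29 = 812.

812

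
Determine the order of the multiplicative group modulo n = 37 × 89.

φ(3293) = 3293 · (1 − 1/37) · (1 − 1/89)
       = 3293 · 3168/3293 = 3168.

3168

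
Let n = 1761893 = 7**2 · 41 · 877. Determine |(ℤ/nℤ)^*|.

1471680

φ(1761893) = 1761893 · (1 − 1/7) · (1 − 1/41) · (1 − 1/877)
       = 1761893 · 210240/251699 = 1471680.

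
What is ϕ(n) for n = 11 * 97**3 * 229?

2059441920

φ(2299023287) = 2299023287 · (1 − 1/11) · (1 − 1/97) · (1 − 1/229)
       = 2299023287 · 218880/244343 = 2059441920.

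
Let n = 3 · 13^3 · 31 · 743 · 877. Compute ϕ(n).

79091026560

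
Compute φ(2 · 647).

646

φ(1294) = 1294 · (1 − 1/2) · (1 − 1/647)
       = 1294 · 646/1294 = 646.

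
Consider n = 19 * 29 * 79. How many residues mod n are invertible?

φ(43529) = 43529 · (1 − 1/19) · (1 − 1/29) · (1 − 1/79)
       = 43529 · 39312/43529 = 39312.

39312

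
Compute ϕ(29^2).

812

φ(841) = 841 · (1 − 1/29)
       = 841 · 28/29 = 812.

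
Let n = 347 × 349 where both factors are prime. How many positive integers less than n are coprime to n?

120408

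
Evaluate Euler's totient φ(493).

448

493 = 17 · 29.
φ(17) = 17 − 1 = 16.
φ(29) = 29 − 1 = 28.
Since φ is multiplicative, φ(493) = 16 · 28 = 448.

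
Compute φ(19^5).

φ(2476099) = 2476099 · (1 − 1/19)
       = 2476099 · 18/19 = 2345778.

2345778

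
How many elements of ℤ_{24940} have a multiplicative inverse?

Factor 24940: 24940 = 2^2 * 5 * 29 * 43.
φ(24940) = 24940 · (1 − 1/2) · (1 − 1/5) · (1 − 1/29) · (1 − 1/43)
       = 24940 · 4704/12470 = 9408.

9408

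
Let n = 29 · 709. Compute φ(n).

19824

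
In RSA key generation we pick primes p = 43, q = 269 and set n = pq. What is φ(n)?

11256

φ(11567) = 11567 · (1 − 1/43) · (1 − 1/269)
       = 11567 · 11256/11567 = 11256.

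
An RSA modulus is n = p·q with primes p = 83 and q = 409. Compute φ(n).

33456

φ(33947) = 33947 · (1 − 1/83) · (1 − 1/409)
       = 33947 · 33456/33947 = 33456.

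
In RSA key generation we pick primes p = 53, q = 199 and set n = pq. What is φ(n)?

φ(10547) = 10547 · (1 − 1/53) · (1 − 1/199)
       = 10547 · 10296/10547 = 10296.

10296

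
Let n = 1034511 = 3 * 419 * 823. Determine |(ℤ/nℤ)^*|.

687192

φ(3) = 3 − 1 = 2.
φ(419) = 419 − 1 = 418.
φ(823) = 823 − 1 = 822.
Since φ is multiplicative, φ(1034511) = 2 · 418 · 822 = 687192.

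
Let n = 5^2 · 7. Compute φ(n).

φ(175) = 175 · (1 − 1/5) · (1 − 1/7)
       = 175 · 24/35 = 120.

120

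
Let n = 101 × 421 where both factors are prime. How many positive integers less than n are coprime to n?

φ(42521) = 42521 · (1 − 1/101) · (1 − 1/421)
       = 42521 · 42000/42521 = 42000.

42000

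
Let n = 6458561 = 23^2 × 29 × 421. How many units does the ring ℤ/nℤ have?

5950560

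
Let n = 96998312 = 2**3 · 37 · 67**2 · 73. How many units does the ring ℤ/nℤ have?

φ(2^3) = 2^3 − 2^2 = 8 − 4 = 4.
φ(37) = 37 − 1 = 36.
φ(67^2) = 67^1·(67−1) = 67·66 = 4422.
φ(73) = 73 − 1 = 72.
Since φ is multiplicative, φ(96998312) = 4 · 36 · 4422 · 72 = 45847296.

45847296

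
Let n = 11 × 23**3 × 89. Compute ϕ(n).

10241440

φ(11911493) = 11911493 · (1 − 1/11) · (1 − 1/23) · (1 − 1/89)
       = 11911493 · 19360/22517 = 10241440.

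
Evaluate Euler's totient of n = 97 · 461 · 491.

21638400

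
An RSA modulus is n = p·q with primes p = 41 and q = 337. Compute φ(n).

13440

φ(13817) = 13817 · (1 − 1/41) · (1 − 1/337)
       = 13817 · 13440/13817 = 13440.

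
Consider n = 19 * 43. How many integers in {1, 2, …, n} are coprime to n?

756

φ(817) = 817 · (1 − 1/19) · (1 − 1/43)
       = 817 · 756/817 = 756.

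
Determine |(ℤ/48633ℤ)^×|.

28224

First factor: 48633 = 3 * 13 * 29 * 43.
φ(3) = 3 − 1 = 2.
φ(13) = 13 − 1 = 12.
φ(29) = 29 − 1 = 28.
φ(43) = 43 − 1 = 42.
Since φ is multiplicative, φ(48633) = 2 · 12 · 28 · 42 = 28224.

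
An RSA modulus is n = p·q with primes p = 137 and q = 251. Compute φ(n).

34000

φ(137) = 137 − 1 = 136.
φ(251) = 251 − 1 = 250.
Multiply: 136 · 250 = 34000.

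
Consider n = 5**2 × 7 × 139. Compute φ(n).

16560

φ(24325) = 24325 · (1 − 1/5) · (1 − 1/7) · (1 − 1/139)
       = 24325 · 3312/4865 = 16560.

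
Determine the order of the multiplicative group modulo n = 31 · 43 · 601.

756000

φ(31) = 31 − 1 = 30.
φ(43) = 43 − 1 = 42.
φ(601) = 601 − 1 = 600.
Multiply: 30 · 42 · 600 = 756000.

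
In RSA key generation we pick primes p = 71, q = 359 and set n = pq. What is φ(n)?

φ(pq) = (p−1)(q−1) = 70 · 358 = 25060.

25060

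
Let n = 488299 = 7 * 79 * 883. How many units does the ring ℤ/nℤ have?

φ(7) = 7 − 1 = 6.
φ(79) = 79 − 1 = 78.
φ(883) = 883 − 1 = 882.
φ(488299) = 6 × 78 × 882 = 412776.

412776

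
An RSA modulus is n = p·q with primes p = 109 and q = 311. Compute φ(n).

φ(109) = 109 − 1 = 108.
φ(311) = 311 − 1 = 310.
φ(33899) = 108 × 310 = 33480.

33480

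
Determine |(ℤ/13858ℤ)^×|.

6240

Prime factorization: 13858 = 2 * 13^2 * 41.
φ(13858) = 13858 · (1 − 1/2) · (1 − 1/13) · (1 − 1/41)
       = 13858 · 480/1066 = 6240.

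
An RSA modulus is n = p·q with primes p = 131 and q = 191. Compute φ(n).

24700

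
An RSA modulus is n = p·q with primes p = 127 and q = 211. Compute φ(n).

φ(26797) = 26797 · (1 − 1/127) · (1 − 1/211)
       = 26797 · 26460/26797 = 26460.

26460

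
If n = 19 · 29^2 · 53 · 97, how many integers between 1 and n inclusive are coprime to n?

φ(82148039) = 82148039 · (1 − 1/19) · (1 − 1/29) · (1 − 1/53) · (1 − 1/97)
       = 82148039 · 2515968/2832691 = 72963072.

72963072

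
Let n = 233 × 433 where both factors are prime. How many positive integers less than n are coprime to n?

100224

φ(100889) = 100889 · (1 − 1/233) · (1 − 1/433)
       = 100889 · 100224/100889 = 100224.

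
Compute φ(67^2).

4422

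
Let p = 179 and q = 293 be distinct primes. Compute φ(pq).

φ(179) = 179 − 1 = 178.
φ(293) = 293 − 1 = 292.
φ(52447) = 178 × 292 = 51976.

51976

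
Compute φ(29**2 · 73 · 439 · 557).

14237620992

φ(29^2) = 29^1·(29−1) = 29·28 = 812.
φ(73) = 73 − 1 = 72.
φ(439) = 439 − 1 = 438.
φ(557) = 557 − 1 = 556.
φ(15012000539) = 812 × 72 × 438 × 556 = 14237620992.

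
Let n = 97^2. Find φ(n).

φ(9409) = 9409 · (1 − 1/97)
       = 9409 · 96/97 = 9312.

9312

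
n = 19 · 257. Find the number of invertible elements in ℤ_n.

4608

φ(19) = 19 − 1 = 18.
φ(257) = 257 − 1 = 256.
Multiply: 18 · 256 = 4608.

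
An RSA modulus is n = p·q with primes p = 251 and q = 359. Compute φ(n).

89500

φ(n) = (p − 1)(q − 1) = (251−1)(359−1) = 250·358 = 89500.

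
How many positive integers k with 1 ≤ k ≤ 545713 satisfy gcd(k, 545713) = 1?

444528

Factor 545713: 545713 = 7^3 · 37 · 43.
φ(7^3) = 7^3 − 7^2 = 343 − 49 = 294.
φ(37) = 37 − 1 = 36.
φ(43) = 43 − 1 = 42.
φ(545713) = 294 × 36 × 42 = 444528.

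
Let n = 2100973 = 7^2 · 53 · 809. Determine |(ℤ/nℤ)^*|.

φ(2100973) = 2100973 · (1 − 1/7) · (1 − 1/53) · (1 − 1/809)
       = 2100973 · 252096/300139 = 1764672.

1764672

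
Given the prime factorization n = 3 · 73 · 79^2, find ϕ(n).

φ(1366779) = 1366779 · (1 − 1/3) · (1 − 1/73) · (1 − 1/79)
       = 1366779 · 11232/17301 = 887328.

887328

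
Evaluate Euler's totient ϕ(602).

602 = 2 · 7 · 43.
φ(2) = 2 − 1 = 1.
φ(7) = 7 − 1 = 6.
φ(43) = 43 − 1 = 42.
φ(602) = 1 × 6 × 42 = 252.

252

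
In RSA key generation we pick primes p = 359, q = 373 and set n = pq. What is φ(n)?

133176

φ(n) = (p − 1)(q − 1) = (359−1)(373−1) = 358·372 = 133176.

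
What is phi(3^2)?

6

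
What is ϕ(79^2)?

φ(79^2) = 79^2 − 79^1 = 6241 − 79 = 6162.

6162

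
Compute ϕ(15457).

First factor: 15457 = 13 * 29 * 41.
φ(13) = 13 − 1 = 12.
φ(29) = 29 − 1 = 28.
φ(41) = 41 − 1 = 40.
Since φ is multiplicative, φ(15457) = 12 · 28 · 40 = 13440.

13440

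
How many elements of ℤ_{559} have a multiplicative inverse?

559 = 13 · 43.
φ(559) = 559 · (1 − 1/13) · (1 − 1/43)
       = 559 · 504/559 = 504.

504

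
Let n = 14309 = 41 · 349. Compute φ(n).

13920

φ(41) = 41 − 1 = 40.
φ(349) = 349 − 1 = 348.
Multiply: 40 · 348 = 13920.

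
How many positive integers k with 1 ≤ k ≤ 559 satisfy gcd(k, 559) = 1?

First factor: 559 = 13 * 43.
φ(559) = 559 · (1 − 1/13) · (1 − 1/43)
       = 559 · 504/559 = 504.

504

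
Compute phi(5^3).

100

φ(125) = 125 · (1 − 1/5)
       = 125 · 4/5 = 100.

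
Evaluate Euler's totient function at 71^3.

φ(357911) = 357911 · (1 − 1/71)
       = 357911 · 70/71 = 352870.

352870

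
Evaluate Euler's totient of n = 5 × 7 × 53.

1248

φ(1855) = 1855 · (1 − 1/5) · (1 − 1/7) · (1 − 1/53)
       = 1855 · 1248/1855 = 1248.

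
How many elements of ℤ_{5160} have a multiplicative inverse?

Factor 5160: 5160 = 2^3 * 3 * 5 * 43.
φ(5160) = 5160 · (1 − 1/2) · (1 − 1/3) · (1 − 1/5) · (1 − 1/43)
       = 5160 · 336/1290 = 1344.

1344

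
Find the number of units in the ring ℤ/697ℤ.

First factor: 697 = 17 × 41.
φ(697) = 697 · (1 − 1/17) · (1 − 1/41)
       = 697 · 640/697 = 640.

640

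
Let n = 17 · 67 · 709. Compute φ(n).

747648

φ(807551) = 807551 · (1 − 1/17) · (1 − 1/67) · (1 − 1/709)
       = 807551 · 747648/807551 = 747648.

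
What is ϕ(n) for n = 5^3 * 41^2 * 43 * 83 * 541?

305000640000

φ(405715443625) = 405715443625 · (1 − 1/5) · (1 − 1/41) · (1 − 1/43) · (1 − 1/83) · (1 − 1/541)
       = 405715443625 · 297561600/395819945 = 305000640000.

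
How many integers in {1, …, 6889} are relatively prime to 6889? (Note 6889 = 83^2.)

6806

φ(83^2) = 83^1·(83−1) = 83·82 = 6806.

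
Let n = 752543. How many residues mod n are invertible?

650160

Factor 752543: 752543 = 11 × 37 × 43**2.
φ(752543) = 752543 · (1 − 1/11) · (1 − 1/37) · (1 − 1/43)
       = 752543 · 15120/17501 = 650160.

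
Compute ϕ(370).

Factor 370: 370 = 2 · 5 · 37.
φ(2) = 2 − 1 = 1.
φ(5) = 5 − 1 = 4.
φ(37) = 37 − 1 = 36.
Since φ is multiplicative, φ(370) = 1 · 4 · 36 = 144.

144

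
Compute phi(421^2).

φ(177241) = 177241 · (1 − 1/421)
       = 177241 · 420/421 = 176820.

176820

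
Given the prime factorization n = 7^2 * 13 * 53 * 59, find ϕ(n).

1520064

φ(1991899) = 1991899 · (1 − 1/7) · (1 − 1/13) · (1 − 1/53) · (1 − 1/59)
       = 1991899 · 217152/284557 = 1520064.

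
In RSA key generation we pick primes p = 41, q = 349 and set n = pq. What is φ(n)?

13920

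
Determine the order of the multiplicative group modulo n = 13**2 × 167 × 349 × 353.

3172156416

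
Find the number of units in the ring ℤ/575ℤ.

440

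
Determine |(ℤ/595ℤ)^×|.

595 = 5 · 7 · 17.
φ(5) = 5 − 1 = 4.
φ(7) = 7 − 1 = 6.
φ(17) = 17 − 1 = 16.
φ(595) = 4 × 6 × 16 = 384.

384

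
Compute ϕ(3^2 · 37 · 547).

117936

φ(3^2) = 3^1·(3−1) = 3·2 = 6.
φ(37) = 37 − 1 = 36.
φ(547) = 547 − 1 = 546.
φ(182151) = 6 × 36 × 546 = 117936.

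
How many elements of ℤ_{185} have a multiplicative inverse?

144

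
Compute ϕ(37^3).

φ(37^3) = 37^3 − 37^2 = 50653 − 1369 = 49284.

49284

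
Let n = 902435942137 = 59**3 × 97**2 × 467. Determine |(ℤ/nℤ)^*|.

φ(902435942137) = 902435942137 · (1 − 1/59) · (1 − 1/97) · (1 − 1/467)
       = 902435942137 · 2594688/2672641 = 876114566016.

876114566016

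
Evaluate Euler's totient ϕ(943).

943 = 23 * 41.
φ(23) = 23 − 1 = 22.
φ(41) = 41 − 1 = 40.
Multiply: 22 · 40 = 880.

880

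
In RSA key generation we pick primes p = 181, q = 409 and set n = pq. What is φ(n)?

For distinct primes, φ(pq) = (p−1)(q−1) = 180 × 408 = 73440.

73440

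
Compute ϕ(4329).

2592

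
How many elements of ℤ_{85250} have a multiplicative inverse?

30000

Factor 85250: 85250 = 2 * 5**3 * 11 * 31.
φ(85250) = 85250 · (1 − 1/2) · (1 − 1/5) · (1 − 1/11) · (1 − 1/31)
       = 85250 · 1200/3410 = 30000.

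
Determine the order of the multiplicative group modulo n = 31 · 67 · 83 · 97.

15586560

φ(31) = 31 − 1 = 30.
φ(67) = 67 − 1 = 66.
φ(83) = 83 − 1 = 82.
φ(97) = 97 − 1 = 96.
Since φ is multiplicative, φ(16721927) = 30 · 66 · 82 · 96 = 15586560.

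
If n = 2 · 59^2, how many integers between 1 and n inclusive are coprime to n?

3422

φ(2) = 2 − 1 = 1.
φ(59^2) = 59^1·(59−1) = 59·58 = 3422.
Since φ is multiplicative, φ(6962) = 1 · 3422 = 3422.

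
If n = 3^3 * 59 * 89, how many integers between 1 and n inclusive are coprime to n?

91872

φ(3^3) = 3^2·(3−1) = 9·2 = 18.
φ(59) = 59 − 1 = 58.
φ(89) = 89 − 1 = 88.
Multiply: 18 · 58 · 88 = 91872.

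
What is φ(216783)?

216783 = 3**3 * 7 * 31 * 37.
φ(3^3) = 3^3 − 3^2 = 27 − 9 = 18.
φ(7) = 7 − 1 = 6.
φ(31) = 31 − 1 = 30.
φ(37) = 37 − 1 = 36.
φ(216783) = 18 × 6 × 30 × 36 = 116640.

116640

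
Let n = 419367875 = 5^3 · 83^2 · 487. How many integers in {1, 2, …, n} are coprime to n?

330771600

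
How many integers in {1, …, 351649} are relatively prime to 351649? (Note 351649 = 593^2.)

351056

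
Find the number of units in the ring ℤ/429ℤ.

240

First factor: 429 = 3 × 11 × 13.
φ(429) = 429 · (1 − 1/3) · (1 − 1/11) · (1 − 1/13)
       = 429 · 240/429 = 240.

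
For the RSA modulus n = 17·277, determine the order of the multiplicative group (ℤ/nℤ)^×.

φ(17) = 17 − 1 = 16.
φ(277) = 277 − 1 = 276.
φ(4709) = 16 × 276 = 4416.

4416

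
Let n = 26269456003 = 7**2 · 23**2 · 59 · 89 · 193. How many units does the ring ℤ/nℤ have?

20826279936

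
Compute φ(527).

527 = 17 · 31.
φ(17) = 17 − 1 = 16.
φ(31) = 31 − 1 = 30.
Multiply: 16 · 30 = 480.

480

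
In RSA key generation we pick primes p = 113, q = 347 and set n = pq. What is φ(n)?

38752

φ(n) = (p − 1)(q − 1) = (113−1)(347−1) = 112·346 = 38752.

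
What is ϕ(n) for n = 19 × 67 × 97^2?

φ(11977657) = 11977657 · (1 − 1/19) · (1 − 1/67) · (1 − 1/97)
       = 11977657 · 114048/123481 = 11062656.

11062656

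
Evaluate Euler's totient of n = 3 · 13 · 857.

20544

φ(33423) = 33423 · (1 − 1/3) · (1 − 1/13) · (1 − 1/857)
       = 33423 · 20544/33423 = 20544.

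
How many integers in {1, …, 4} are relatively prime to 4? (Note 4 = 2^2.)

2

φ(2^2) = 2^2 − 2^1 = 4 − 2 = 2.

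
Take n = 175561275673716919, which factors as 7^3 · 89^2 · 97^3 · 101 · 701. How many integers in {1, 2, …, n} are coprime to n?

145590403875840000

φ(7^3) = 7^2·(7−1) = 49·6 = 294.
φ(89^2) = 89^2 − 89^1 = 7921 − 89 = 7832.
φ(97^3) = 97^3 − 97^2 = 912673 − 9409 = 903264.
φ(101) = 101 − 1 = 100.
φ(701) = 701 − 1 = 700.
Multiply: 294 · 7832 · 903264 · 100 · 700 = 145590403875840000.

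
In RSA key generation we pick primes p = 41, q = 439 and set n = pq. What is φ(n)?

φ(17999) = 17999 · (1 − 1/41) · (1 − 1/439)
       = 17999 · 17520/17999 = 17520.

17520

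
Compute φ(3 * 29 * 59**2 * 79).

φ(23924913) = 23924913 · (1 − 1/3) · (1 − 1/29) · (1 − 1/59) · (1 − 1/79)
       = 23924913 · 253344/405507 = 14947296.

14947296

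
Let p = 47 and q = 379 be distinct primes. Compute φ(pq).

φ(n) = (p − 1)(q − 1) = (47−1)(379−1) = 46·378 = 17388.

17388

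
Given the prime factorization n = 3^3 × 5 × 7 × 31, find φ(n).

φ(29295) = 29295 · (1 − 1/3) · (1 − 1/5) · (1 − 1/7) · (1 − 1/31)
       = 29295 · 1440/3255 = 12960.

12960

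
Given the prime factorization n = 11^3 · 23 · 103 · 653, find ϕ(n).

φ(2058999767) = 2058999767 · (1 − 1/11) · (1 − 1/23) · (1 − 1/103) · (1 − 1/653)
       = 2058999767 · 14630880/17016527 = 1770336480.

1770336480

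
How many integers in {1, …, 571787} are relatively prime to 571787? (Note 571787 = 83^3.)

564898

φ(571787) = 571787 · (1 − 1/83)
       = 571787 · 82/83 = 564898.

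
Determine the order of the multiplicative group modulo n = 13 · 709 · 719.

φ(6627023) = 6627023 · (1 − 1/13) · (1 − 1/709) · (1 − 1/719)
       = 6627023 · 6100128/6627023 = 6100128.

6100128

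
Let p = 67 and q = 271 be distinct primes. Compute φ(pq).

φ(n) = (p − 1)(q − 1) = (67−1)(271−1) = 66·270 = 17820.

17820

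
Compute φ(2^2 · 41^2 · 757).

2479680

φ(2^2) = 2^1·(2−1) = 2·1 = 2.
φ(41^2) = 41^2 − 41^1 = 1681 − 41 = 1640.
φ(757) = 757 − 1 = 756.
Multiply: 2 · 1640 · 756 = 2479680.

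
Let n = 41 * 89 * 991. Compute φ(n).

3484800

φ(3616159) = 3616159 · (1 − 1/41) · (1 − 1/89) · (1 − 1/991)
       = 3616159 · 3484800/3616159 = 3484800.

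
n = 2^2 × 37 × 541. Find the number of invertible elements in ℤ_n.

φ(80068) = 80068 · (1 − 1/2) · (1 − 1/37) · (1 − 1/541)
       = 80068 · 19440/40034 = 38880.

38880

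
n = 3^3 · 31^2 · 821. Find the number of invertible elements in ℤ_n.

13726800

φ(21302487) = 21302487 · (1 − 1/3) · (1 − 1/31) · (1 − 1/821)
       = 21302487 · 49200/76353 = 13726800.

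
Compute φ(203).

168

First factor: 203 = 7 · 29.
φ(203) = 203 · (1 − 1/7) · (1 − 1/29)
       = 203 · 168/203 = 168.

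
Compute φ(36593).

First factor: 36593 = 23 · 37 · 43.
φ(36593) = 36593 · (1 − 1/23) · (1 − 1/37) · (1 − 1/43)
       = 36593 · 33264/36593 = 33264.

33264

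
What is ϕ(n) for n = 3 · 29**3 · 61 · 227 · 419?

φ(3) = 3 − 1 = 2.
φ(29^3) = 29^2·(29−1) = 841·28 = 23548.
φ(61) = 61 − 1 = 60.
φ(227) = 227 − 1 = 226.
φ(419) = 419 − 1 = 418.
Multiply: 2 · 23548 · 60 · 226 · 418 = 266943895680.

266943895680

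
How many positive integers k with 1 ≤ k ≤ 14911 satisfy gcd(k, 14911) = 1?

Prime factorization: 14911 = 13 * 31 * 37.
φ(14911) = 14911 · (1 − 1/13) · (1 − 1/31) · (1 − 1/37)
       = 14911 · 12960/14911 = 12960.

12960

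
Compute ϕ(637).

504

637 = 7^2 × 13.
φ(637) = 637 · (1 − 1/7) · (1 − 1/13)
       = 637 · 72/91 = 504.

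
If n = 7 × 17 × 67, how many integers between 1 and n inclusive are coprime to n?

φ(7973) = 7973 · (1 − 1/7) · (1 − 1/17) · (1 − 1/67)
       = 7973 · 6336/7973 = 6336.

6336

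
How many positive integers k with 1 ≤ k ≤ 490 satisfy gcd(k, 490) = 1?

Factor 490: 490 = 2 · 5 · 7**2.
φ(2) = 2 − 1 = 1.
φ(5) = 5 − 1 = 4.
φ(7^2) = 7^1·(7−1) = 7·6 = 42.
Since φ is multiplicative, φ(490) = 1 · 4 · 42 = 168.

168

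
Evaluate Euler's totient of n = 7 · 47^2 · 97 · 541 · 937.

φ(7) = 7 − 1 = 6.
φ(47^2) = 47^1·(47−1) = 47·46 = 2162.
φ(97) = 97 − 1 = 96.
φ(541) = 541 − 1 = 540.
φ(937) = 937 − 1 = 936.
Since φ is multiplicative, φ(760330384387) = 6 · 2162 · 96 · 540 · 936 = 629430497280.

629430497280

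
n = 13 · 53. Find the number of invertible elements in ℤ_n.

φ(13) = 13 − 1 = 12.
φ(53) = 53 − 1 = 52.
Since φ is multiplicative, φ(689) = 12 · 52 = 624.

624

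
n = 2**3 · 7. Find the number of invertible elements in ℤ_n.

φ(2^3) = 2^2·(2−1) = 4·1 = 4.
φ(7) = 7 − 1 = 6.
Multiply: 4 · 6 = 24.

24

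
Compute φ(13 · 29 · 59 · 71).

φ(1579253) = 1579253 · (1 − 1/13) · (1 − 1/29) · (1 − 1/59) · (1 − 1/71)
       = 1579253 · 1364160/1579253 = 1364160.

1364160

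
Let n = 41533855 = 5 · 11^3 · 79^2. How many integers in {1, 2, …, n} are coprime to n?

φ(5) = 5 − 1 = 4.
φ(11^3) = 11^3 − 11^2 = 1331 − 121 = 1210.
φ(79^2) = 79^2 − 79^1 = 6241 − 79 = 6162.
Multiply: 4 · 1210 · 6162 = 29824080.

29824080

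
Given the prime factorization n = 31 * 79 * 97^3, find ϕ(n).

φ(2235136177) = 2235136177 · (1 − 1/31) · (1 − 1/79) · (1 − 1/97)
       = 2235136177 · 224640/237553 = 2113637760.

2113637760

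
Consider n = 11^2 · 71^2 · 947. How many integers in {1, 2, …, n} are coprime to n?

φ(11^2) = 11^2 − 11^1 = 121 − 11 = 110.
φ(71^2) = 71^2 − 71^1 = 5041 − 71 = 4970.
φ(947) = 947 − 1 = 946.
Multiply: 110 · 4970 · 946 = 517178200.

517178200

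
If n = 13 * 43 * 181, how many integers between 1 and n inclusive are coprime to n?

90720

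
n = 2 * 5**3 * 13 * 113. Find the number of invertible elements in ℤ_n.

φ(367250) = 367250 · (1 − 1/2) · (1 − 1/5) · (1 − 1/13) · (1 − 1/113)
       = 367250 · 5376/14690 = 134400.

134400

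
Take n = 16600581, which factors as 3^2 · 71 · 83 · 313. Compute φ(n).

10745280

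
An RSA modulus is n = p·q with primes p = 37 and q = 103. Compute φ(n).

3672

φ(37) = 37 − 1 = 36.
φ(103) = 103 − 1 = 102.
Multiply: 36 · 102 = 3672.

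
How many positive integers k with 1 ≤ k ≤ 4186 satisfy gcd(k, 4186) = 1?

1584

Factor 4186: 4186 = 2 * 7 * 13 * 23.
φ(4186) = 4186 · (1 − 1/2) · (1 − 1/7) · (1 − 1/13) · (1 − 1/23)
       = 4186 · 1584/4186 = 1584.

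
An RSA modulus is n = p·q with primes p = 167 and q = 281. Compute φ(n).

φ(167) = 167 − 1 = 166.
φ(281) = 281 − 1 = 280.
Since φ is multiplicative, φ(46927) = 166 · 280 = 46480.

46480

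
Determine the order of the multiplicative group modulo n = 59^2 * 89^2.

φ(59^2) = 59^1·(59−1) = 59·58 = 3422.
φ(89^2) = 89^2 − 89^1 = 7921 − 89 = 7832.
φ(27573001) = 3422 × 7832 = 26801104.

26801104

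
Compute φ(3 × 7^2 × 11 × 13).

10080

φ(3) = 3 − 1 = 2.
φ(7^2) = 7^2 − 7^1 = 49 − 7 = 42.
φ(11) = 11 − 1 = 10.
φ(13) = 13 − 1 = 12.
φ(21021) = 2 × 42 × 10 × 12 = 10080.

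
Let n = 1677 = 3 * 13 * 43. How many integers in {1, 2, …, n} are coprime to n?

φ(1677) = 1677 · (1 − 1/3) · (1 − 1/13) · (1 − 1/43)
       = 1677 · 1008/1677 = 1008.

1008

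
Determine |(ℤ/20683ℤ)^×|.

18144

Prime factorization: 20683 = 13 · 37 · 43.
φ(13) = 13 − 1 = 12.
φ(37) = 37 − 1 = 36.
φ(43) = 43 − 1 = 42.
Multiply: 12 · 36 · 42 = 18144.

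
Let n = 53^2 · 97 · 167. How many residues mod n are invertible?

43919616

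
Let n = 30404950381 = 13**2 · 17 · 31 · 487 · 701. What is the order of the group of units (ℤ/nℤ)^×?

25474176000

φ(13^2) = 13^1·(13−1) = 13·12 = 156.
φ(17) = 17 − 1 = 16.
φ(31) = 31 − 1 = 30.
φ(487) = 487 − 1 = 486.
φ(701) = 701 − 1 = 700.
Since φ is multiplicative, φ(30404950381) = 156 · 16 · 30 · 486 · 700 = 25474176000.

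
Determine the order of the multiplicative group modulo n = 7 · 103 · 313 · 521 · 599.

59375946240

φ(70427804167) = 70427804167 · (1 − 1/7) · (1 − 1/103) · (1 − 1/313) · (1 − 1/521) · (1 − 1/599)
       = 70427804167 · 59375946240/70427804167 = 59375946240.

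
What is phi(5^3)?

φ(125) = 125 · (1 − 1/5)
       = 125 · 4/5 = 100.

100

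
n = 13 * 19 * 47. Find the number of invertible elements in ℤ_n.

φ(13) = 13 − 1 = 12.
φ(19) = 19 − 1 = 18.
φ(47) = 47 − 1 = 46.
φ(11609) = 12 × 18 × 46 = 9936.

9936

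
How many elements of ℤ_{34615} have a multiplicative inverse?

22176

First factor: 34615 = 5 · 7 · 23 · 43.
φ(5) = 5 − 1 = 4.
φ(7) = 7 − 1 = 6.
φ(23) = 23 − 1 = 22.
φ(43) = 43 − 1 = 42.
Since φ is multiplicative, φ(34615) = 4 · 6 · 22 · 42 = 22176.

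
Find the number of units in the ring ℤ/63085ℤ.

First factor: 63085 = 5 · 11 · 31 · 37.
φ(63085) = 63085 · (1 − 1/5) · (1 − 1/11) · (1 − 1/31) · (1 − 1/37)
       = 63085 · 43200/63085 = 43200.

43200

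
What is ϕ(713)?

First factor: 713 = 23 * 31.
φ(713) = 713 · (1 − 1/23) · (1 − 1/31)
       = 713 · 660/713 = 660.

660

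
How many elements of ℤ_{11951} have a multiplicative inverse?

First factor: 11951 = 17 · 19 · 37.
φ(11951) = 11951 · (1 − 1/17) · (1 − 1/19) · (1 − 1/37)
       = 11951 · 10368/11951 = 10368.

10368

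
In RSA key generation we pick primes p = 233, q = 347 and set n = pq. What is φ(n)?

80272

φ(233) = 233 − 1 = 232.
φ(347) = 347 − 1 = 346.
Since φ is multiplicative, φ(80851) = 232 · 346 = 80272.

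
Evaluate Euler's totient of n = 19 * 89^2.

140976

φ(150499) = 150499 · (1 − 1/19) · (1 − 1/89)
       = 150499 · 1584/1691 = 140976.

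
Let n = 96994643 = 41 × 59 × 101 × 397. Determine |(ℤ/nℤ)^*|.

91872000

φ(41) = 41 − 1 = 40.
φ(59) = 59 − 1 = 58.
φ(101) = 101 − 1 = 100.
φ(397) = 397 − 1 = 396.
Multiply: 40 · 58 · 100 · 396 = 91872000.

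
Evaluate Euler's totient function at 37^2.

1332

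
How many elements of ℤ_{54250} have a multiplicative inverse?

18000

First factor: 54250 = 2 · 5**3 · 7 · 31.
φ(2) = 2 − 1 = 1.
φ(5^3) = 5^2·(5−1) = 25·4 = 100.
φ(7) = 7 − 1 = 6.
φ(31) = 31 − 1 = 30.
Multiply: 1 · 100 · 6 · 30 = 18000.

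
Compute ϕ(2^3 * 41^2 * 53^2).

18079360

φ(2^3) = 2^3 − 2^2 = 8 − 4 = 4.
φ(41^2) = 41^1·(41−1) = 41·40 = 1640.
φ(53^2) = 53^1·(53−1) = 53·52 = 2756.
Multiply: 4 · 1640 · 2756 = 18079360.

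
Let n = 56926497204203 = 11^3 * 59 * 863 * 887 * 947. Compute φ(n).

φ(56926497204203) = 56926497204203 · (1 − 1/11) · (1 − 1/59) · (1 − 1/863) · (1 − 1/887) · (1 − 1/947)
       = 56926497204203 · 419044473760/470466919043 = 50704381324960.

50704381324960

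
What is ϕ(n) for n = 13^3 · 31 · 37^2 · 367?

29660230080

φ(34218523261) = 34218523261 · (1 − 1/13) · (1 − 1/31) · (1 − 1/37) · (1 − 1/367)
       = 34218523261 · 4743360/5472337 = 29660230080.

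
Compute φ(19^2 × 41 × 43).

φ(636443) = 636443 · (1 − 1/19) · (1 − 1/41) · (1 − 1/43)
       = 636443 · 30240/33497 = 574560.

574560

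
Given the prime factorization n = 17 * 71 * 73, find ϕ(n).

80640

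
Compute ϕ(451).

400

Factor 451: 451 = 11 * 41.
φ(11) = 11 − 1 = 10.
φ(41) = 41 − 1 = 40.
Since φ is multiplicative, φ(451) = 10 · 40 = 400.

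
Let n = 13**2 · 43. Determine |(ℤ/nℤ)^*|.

6552

φ(7267) = 7267 · (1 − 1/13) · (1 − 1/43)
       = 7267 · 504/559 = 6552.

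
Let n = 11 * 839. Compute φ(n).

8380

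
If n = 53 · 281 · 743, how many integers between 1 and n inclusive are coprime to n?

10803520

φ(53) = 53 − 1 = 52.
φ(281) = 281 − 1 = 280.
φ(743) = 743 − 1 = 742.
φ(11065499) = 52 × 280 × 742 = 10803520.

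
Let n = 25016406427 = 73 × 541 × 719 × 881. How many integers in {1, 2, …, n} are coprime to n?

24565939200

φ(73) = 73 − 1 = 72.
φ(541) = 541 − 1 = 540.
φ(719) = 719 − 1 = 718.
φ(881) = 881 − 1 = 880.
Multiply: 72 · 540 · 718 · 880 = 24565939200.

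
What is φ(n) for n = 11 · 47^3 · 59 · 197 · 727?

φ(9650257627813) = 9650257627813 · (1 − 1/11) · (1 − 1/47) · (1 − 1/59) · (1 − 1/197) · (1 − 1/727)
       = 9650257627813 · 3796457280/4368609157 = 8386374131520.

8386374131520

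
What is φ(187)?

Factor 187: 187 = 11 · 17.
φ(187) = 187 · (1 − 1/11) · (1 − 1/17)
       = 187 · 160/187 = 160.

160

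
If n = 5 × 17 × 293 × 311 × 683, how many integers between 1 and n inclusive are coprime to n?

3951016960

φ(5) = 5 − 1 = 4.
φ(17) = 17 − 1 = 16.
φ(293) = 293 − 1 = 292.
φ(311) = 311 − 1 = 310.
φ(683) = 683 − 1 = 682.
Since φ is multiplicative, φ(5290145765) = 4 · 16 · 292 · 310 · 682 = 3951016960.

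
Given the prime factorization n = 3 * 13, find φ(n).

φ(3) = 3 − 1 = 2.
φ(13) = 13 − 1 = 12.
Since φ is multiplicative, φ(39) = 2 · 12 = 24.

24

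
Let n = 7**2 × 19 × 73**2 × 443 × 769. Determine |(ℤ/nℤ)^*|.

φ(7^2) = 7^1·(7−1) = 7·6 = 42.
φ(19) = 19 − 1 = 18.
φ(73^2) = 73^1·(73−1) = 73·72 = 5256.
φ(443) = 443 − 1 = 442.
φ(769) = 769 − 1 = 768.
φ(1690150846433) = 42 × 18 × 5256 × 442 × 768 = 1348840636416.

1348840636416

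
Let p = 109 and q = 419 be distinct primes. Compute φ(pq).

45144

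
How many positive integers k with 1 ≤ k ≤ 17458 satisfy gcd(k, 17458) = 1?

First factor: 17458 = 2 × 7 × 29 × 43.
φ(2) = 2 − 1 = 1.
φ(7) = 7 − 1 = 6.
φ(29) = 29 − 1 = 28.
φ(43) = 43 − 1 = 42.
Multiply: 1 · 6 · 28 · 42 = 7056.

7056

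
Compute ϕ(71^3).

352870

φ(357911) = 357911 · (1 − 1/71)
       = 357911 · 70/71 = 352870.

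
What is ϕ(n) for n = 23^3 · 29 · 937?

305008704

φ(330613891) = 330613891 · (1 − 1/23) · (1 − 1/29) · (1 − 1/937)
       = 330613891 · 576576/624979 = 305008704.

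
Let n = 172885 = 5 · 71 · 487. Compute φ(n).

φ(5) = 5 − 1 = 4.
φ(71) = 71 − 1 = 70.
φ(487) = 487 − 1 = 486.
φ(172885) = 4 × 70 × 486 = 136080.

136080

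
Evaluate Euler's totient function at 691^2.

476790

φ(477481) = 477481 · (1 − 1/691)
       = 477481 · 690/691 = 476790.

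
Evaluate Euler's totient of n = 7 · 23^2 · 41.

121440

φ(151823) = 151823 · (1 − 1/7) · (1 − 1/23) · (1 − 1/41)
       = 151823 · 5280/6601 = 121440.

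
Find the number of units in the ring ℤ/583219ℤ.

419328

583219 = 7 × 13^2 × 17 × 29.
φ(7) = 7 − 1 = 6.
φ(13^2) = 13^1·(13−1) = 13·12 = 156.
φ(17) = 17 − 1 = 16.
φ(29) = 29 − 1 = 28.
Since φ is multiplicative, φ(583219) = 6 · 156 · 16 · 28 = 419328.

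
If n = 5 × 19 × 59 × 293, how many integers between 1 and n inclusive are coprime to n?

1219392

φ(1642265) = 1642265 · (1 − 1/5) · (1 − 1/19) · (1 − 1/59) · (1 − 1/293)
       = 1642265 · 1219392/1642265 = 1219392.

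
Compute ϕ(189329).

145152

189329 = 7 · 17 · 37 · 43.
φ(189329) = 189329 · (1 − 1/7) · (1 − 1/17) · (1 − 1/37) · (1 − 1/43)
       = 189329 · 145152/189329 = 145152.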